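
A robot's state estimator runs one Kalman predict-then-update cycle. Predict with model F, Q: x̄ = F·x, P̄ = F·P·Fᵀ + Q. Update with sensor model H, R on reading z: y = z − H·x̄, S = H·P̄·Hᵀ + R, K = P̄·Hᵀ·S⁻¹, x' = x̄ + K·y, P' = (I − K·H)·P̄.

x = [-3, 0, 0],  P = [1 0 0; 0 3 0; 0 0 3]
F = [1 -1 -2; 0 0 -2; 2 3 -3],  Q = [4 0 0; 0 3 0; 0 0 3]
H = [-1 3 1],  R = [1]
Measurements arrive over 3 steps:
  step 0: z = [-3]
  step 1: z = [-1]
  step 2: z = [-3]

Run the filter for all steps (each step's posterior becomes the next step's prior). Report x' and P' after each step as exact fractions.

step 0: x̄ = F·x = [-3, 0, -6]
step 0: P̄ = F·P·Fᵀ + Q = [20 12 11; 12 15 18; 11 18 61]
step 0: y = z − H·x̄ = [0]
step 0: S = H·P̄·Hᵀ + R = [231]
step 0: K = P̄·Hᵀ·S⁻¹ = [9/77; 17/77; 104/231]
step 0: x' = x̄ + K·y = [-3, 0, -6]
step 0: P' = (I − K·H)·P̄ = [1297/77 465/77 -89/77; 465/77 288/77 -382/77; -89/77 -382/77 3275/231]
step 1: x̄ = F·x = [9, 12, 12]
step 1: P̄ = F·P·Fᵀ + Q = [12473/231 11342/231 1502/11; 11342/231 13793/231 1314/11; 1502/11 1314/11 4480/11]
step 1: y = z − H·x̄ = [-40]
step 1: S = H·P̄·Hᵀ + R = [37907/33]
step 1: K = P̄·Hᵀ·S⁻¹ = [7585/37907; 8233/37907; 20760/37907]
step 1: x' = x̄ + K·y = [37763/37907, 125564/37907, -375516/37907]
step 1: P' = (I − K·H)·P̄ = [2123892/265349 -217877/265349 404374/37907; -217877/265349 1465916/265349 -651142/37907; 404374/37907 -651142/37907 2378560/37907]
step 2: x̄ = F·x = [663231/37907, 751032/37907, 1578766/37907]
step 2: P̄ = F·P·Fᵀ + Q = [42132190/265349 7403208/37907 93391335/265349; 7403208/37907 9627961/37907 16560716/37907; 93391335/265349 16560716/37907 217796091/265349]
step 2: y = z − H·x̄ = [-3282352/37907]
step 2: S = H·P̄·Hᵀ + R = [152083977/37907]
step 2: K = P̄·Hᵀ·S⁻¹ = [29532359/152083977; 38041391/152083977; 22484752/50694659]
step 2: x' = x̄ + K·y = [103706717/152083977, -280826824/152083977, 164405870/50694659]
step 2: P' = (I − K·H)·P̄ = [7980304909/1064587839 64824421/152083977 2275239527/354862613; 64824421/152083977 451398688/152083977 -417110084/50694659; 2275239527/354862613 -417110084/50694659 11191944555/354862613]

step 0: x' = [-3, 0, -6], P' = [1297/77 465/77 -89/77; 465/77 288/77 -382/77; -89/77 -382/77 3275/231]
step 1: x' = [37763/37907, 125564/37907, -375516/37907], P' = [2123892/265349 -217877/265349 404374/37907; -217877/265349 1465916/265349 -651142/37907; 404374/37907 -651142/37907 2378560/37907]
step 2: x' = [103706717/152083977, -280826824/152083977, 164405870/50694659], P' = [7980304909/1064587839 64824421/152083977 2275239527/354862613; 64824421/152083977 451398688/152083977 -417110084/50694659; 2275239527/354862613 -417110084/50694659 11191944555/354862613]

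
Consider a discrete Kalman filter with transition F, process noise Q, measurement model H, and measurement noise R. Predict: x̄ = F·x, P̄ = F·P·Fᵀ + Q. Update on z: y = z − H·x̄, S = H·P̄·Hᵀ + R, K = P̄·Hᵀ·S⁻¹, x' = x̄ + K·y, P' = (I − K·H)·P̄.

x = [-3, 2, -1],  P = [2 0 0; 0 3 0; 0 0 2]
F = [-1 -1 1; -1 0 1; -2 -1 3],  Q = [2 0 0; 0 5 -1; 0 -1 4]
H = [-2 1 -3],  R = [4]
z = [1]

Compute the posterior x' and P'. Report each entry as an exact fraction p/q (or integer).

x̄ = F·x = [0, 2, 1]
P̄ = F·P·Fᵀ + Q = [9 4 13; 4 9 9; 13 9 33]
y = z − H·x̄ = [2]
S = H·P̄·Hᵀ + R = [432]
K = P̄·Hᵀ·S⁻¹ = [-53/432; -13/216; -29/108]
x' = x̄ + K·y = [-53/216, 203/108, 25/54]
P' = (I − K·H)·P̄ = [1079/432 175/216 -133/108; 175/216 803/108 109/54; -133/108 109/54 50/27]

x' = [-53/216, 203/108, 25/54]
P' = [1079/432 175/216 -133/108; 175/216 803/108 109/54; -133/108 109/54 50/27]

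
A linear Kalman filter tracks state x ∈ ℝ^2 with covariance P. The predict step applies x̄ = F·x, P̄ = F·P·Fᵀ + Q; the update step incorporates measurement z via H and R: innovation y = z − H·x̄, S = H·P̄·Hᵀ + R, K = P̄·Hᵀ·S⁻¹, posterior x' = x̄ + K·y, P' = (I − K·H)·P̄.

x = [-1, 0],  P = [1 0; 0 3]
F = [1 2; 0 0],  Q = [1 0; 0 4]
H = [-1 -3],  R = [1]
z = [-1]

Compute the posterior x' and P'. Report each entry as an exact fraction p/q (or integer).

x̄ = F·x = [-1, 0]
P̄ = F·P·Fᵀ + Q = [14 0; 0 4]
y = z − H·x̄ = [-2]
S = H·P̄·Hᵀ + R = [51]
K = P̄·Hᵀ·S⁻¹ = [-14/51; -4/17]
x' = x̄ + K·y = [-23/51, 8/17]
P' = (I − K·H)·P̄ = [518/51 -56/17; -56/17 20/17]

x' = [-23/51, 8/17]
P' = [518/51 -56/17; -56/17 20/17]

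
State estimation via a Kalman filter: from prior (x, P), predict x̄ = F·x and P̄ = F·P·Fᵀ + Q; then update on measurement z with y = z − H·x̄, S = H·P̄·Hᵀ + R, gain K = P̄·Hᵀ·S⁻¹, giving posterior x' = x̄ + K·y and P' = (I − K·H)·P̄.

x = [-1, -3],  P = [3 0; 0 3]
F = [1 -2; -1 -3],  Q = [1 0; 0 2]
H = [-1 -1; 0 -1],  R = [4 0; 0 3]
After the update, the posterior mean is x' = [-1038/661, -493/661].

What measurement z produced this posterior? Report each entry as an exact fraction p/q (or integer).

x̄ = F·x = [5, 10]
P̄ = F·P·Fᵀ + Q = [16 15; 15 32]
S = H·P̄·Hᵀ + R = [82 47; 47 35]
K = P̄·Hᵀ·S⁻¹ = [-380/661 227/661; -141/661 -415/661]
x' − x̄ = [-4343/661, -7103/661] = K·y
y = (KᵀK)⁻¹·Kᵀ·(x' − x̄) = [18, 11]
z = y + H·x̄ = [18, 11] + [-15, -10] = [3, 1]

z = [3, 1]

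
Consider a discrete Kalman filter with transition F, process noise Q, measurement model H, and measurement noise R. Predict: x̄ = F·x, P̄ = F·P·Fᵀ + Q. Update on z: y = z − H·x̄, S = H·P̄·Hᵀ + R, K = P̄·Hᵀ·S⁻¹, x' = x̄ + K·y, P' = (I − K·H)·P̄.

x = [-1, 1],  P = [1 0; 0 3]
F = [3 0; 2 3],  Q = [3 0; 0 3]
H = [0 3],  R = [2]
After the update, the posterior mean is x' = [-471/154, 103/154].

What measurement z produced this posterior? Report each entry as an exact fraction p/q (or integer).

x̄ = F·x = [-3, 1]
P̄ = F·P·Fᵀ + Q = [12 6; 6 34]
S = H·P̄·Hᵀ + R = [308]
K = P̄·Hᵀ·S⁻¹ = [9/154; 51/154]
x' − x̄ = [-9/154, -51/154] = K·y
y = (KᵀK)⁻¹·Kᵀ·(x' − x̄) = [-1]
z = y + H·x̄ = [-1] + [3] = [2]

z = [2]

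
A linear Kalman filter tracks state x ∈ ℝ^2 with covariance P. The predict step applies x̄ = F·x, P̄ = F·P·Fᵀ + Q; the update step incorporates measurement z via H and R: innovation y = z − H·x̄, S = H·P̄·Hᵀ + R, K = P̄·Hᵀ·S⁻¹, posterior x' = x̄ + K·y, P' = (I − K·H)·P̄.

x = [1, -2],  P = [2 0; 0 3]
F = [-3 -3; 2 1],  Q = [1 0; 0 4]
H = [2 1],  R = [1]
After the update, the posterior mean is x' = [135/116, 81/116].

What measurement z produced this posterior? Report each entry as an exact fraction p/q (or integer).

x̄ = F·x = [3, 0]
P̄ = F·P·Fᵀ + Q = [46 -21; -21 15]
S = H·P̄·Hᵀ + R = [116]
K = P̄·Hᵀ·S⁻¹ = [71/116; -27/116]
x' − x̄ = [-213/116, 81/116] = K·y
y = (KᵀK)⁻¹·Kᵀ·(x' − x̄) = [-3]
z = y + H·x̄ = [-3] + [6] = [3]

z = [3]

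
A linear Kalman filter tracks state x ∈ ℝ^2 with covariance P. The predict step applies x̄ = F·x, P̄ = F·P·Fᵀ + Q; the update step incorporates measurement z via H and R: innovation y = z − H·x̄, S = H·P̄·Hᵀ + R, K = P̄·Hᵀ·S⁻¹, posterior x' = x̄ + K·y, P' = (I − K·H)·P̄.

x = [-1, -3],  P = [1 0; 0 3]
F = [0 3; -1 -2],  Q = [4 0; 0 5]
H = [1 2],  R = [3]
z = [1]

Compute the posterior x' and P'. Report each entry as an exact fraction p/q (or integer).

x' = [-143/17, 83/17]
P' = [1029/34 -261/17; -261/17 144/17]

x̄ = F·x = [-9, 7]
P̄ = F·P·Fᵀ + Q = [31 -18; -18 18]
y = z − H·x̄ = [-4]
S = H·P̄·Hᵀ + R = [34]
K = P̄·Hᵀ·S⁻¹ = [-5/34; 9/17]
x' = x̄ + K·y = [-143/17, 83/17]
P' = (I − K·H)·P̄ = [1029/34 -261/17; -261/17 144/17]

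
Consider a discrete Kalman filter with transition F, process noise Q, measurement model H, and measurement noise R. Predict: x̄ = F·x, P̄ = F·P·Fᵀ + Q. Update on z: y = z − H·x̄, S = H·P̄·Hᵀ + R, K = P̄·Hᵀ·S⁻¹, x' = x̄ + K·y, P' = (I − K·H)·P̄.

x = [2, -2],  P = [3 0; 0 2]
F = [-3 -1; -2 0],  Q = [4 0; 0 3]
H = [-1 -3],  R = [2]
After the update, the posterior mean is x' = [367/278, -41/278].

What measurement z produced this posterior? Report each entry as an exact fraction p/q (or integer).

z = [-1]

x̄ = F·x = [-4, -4]
P̄ = F·P·Fᵀ + Q = [33 18; 18 15]
S = H·P̄·Hᵀ + R = [278]
K = P̄·Hᵀ·S⁻¹ = [-87/278; -63/278]
x' − x̄ = [1479/278, 1071/278] = K·y
y = (KᵀK)⁻¹·Kᵀ·(x' − x̄) = [-17]
z = y + H·x̄ = [-17] + [16] = [-1]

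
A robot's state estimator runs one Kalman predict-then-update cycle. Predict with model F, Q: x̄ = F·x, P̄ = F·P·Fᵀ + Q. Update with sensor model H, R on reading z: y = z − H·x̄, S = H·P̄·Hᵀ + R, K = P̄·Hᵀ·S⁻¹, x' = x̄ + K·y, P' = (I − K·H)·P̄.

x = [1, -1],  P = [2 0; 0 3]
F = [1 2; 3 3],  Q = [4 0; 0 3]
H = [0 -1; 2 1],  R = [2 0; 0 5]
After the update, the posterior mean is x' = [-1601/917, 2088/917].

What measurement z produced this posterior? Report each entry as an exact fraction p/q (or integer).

x̄ = F·x = [-1, 0]
P̄ = F·P·Fᵀ + Q = [18 24; 24 48]
S = H·P̄·Hᵀ + R = [50 -96; -96 221]
K = P̄·Hᵀ·S⁻¹ = [228/917 348/917; -696/917 96/917]
x' − x̄ = [-684/917, 2088/917] = K·y
y = (KᵀK)⁻¹·Kᵀ·(x' − x̄) = [-3, 0]
z = y + H·x̄ = [-3, 0] + [0, -2] = [-3, -2]

z = [-3, -2]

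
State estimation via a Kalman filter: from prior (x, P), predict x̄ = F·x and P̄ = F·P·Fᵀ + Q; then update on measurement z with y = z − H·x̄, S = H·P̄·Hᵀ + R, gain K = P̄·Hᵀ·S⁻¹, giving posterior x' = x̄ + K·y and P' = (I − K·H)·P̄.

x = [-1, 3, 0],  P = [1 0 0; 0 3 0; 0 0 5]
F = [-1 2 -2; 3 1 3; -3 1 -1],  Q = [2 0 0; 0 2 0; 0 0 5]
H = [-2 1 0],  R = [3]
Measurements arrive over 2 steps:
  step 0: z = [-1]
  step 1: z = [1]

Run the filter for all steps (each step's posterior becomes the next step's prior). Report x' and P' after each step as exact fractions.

step 0: x' = [909/310, 1469/310, 1093/310], P' = [1441/310 2591/310 167/310; 2591/310 5521/310 157/310; 167/310 157/310 3339/310]
step 1: x' = [1219301/180721, 2641760/180721, -693860/180721], P' = [5954474/180721 11745949/180721 -2323613/180721; 11745949/180721 23705273/180721 -4731373/180721; -2323613/180721 -4731373/180721 2429604/180721]

step 0: x̄ = F·x = [7, 0, 6]
step 0: P̄ = F·P·Fᵀ + Q = [35 -27 19; -27 59 -21; 19 -21 22]
step 0: y = z − H·x̄ = [13]
step 0: S = H·P̄·Hᵀ + R = [310]
step 0: K = P̄·Hᵀ·S⁻¹ = [-97/310; 113/310; -59/310]
step 0: x' = x̄ + K·y = [909/310, 1469/310, 1093/310]
step 0: P' = (I − K·H)·P̄ = [1441/310 2591/310 167/310; 2591/310 5521/310 157/310; 167/310 157/310 3339/310]
step 1: x̄ = F·x = [-157/310, 1495/62, -2351/310]
step 1: P̄ = F·P·Fᵀ + Q = [26549/310 -247/62 4447/310; -247/62 13731/62 -3831/62; 4447/310 -3831/62 8521/310]
step 1: y = z − H·x̄ = [-7479/310]
step 1: S = H·P̄·Hᵀ + R = [180721/310]
step 1: K = P̄·Hᵀ·S⁻¹ = [-54333/180721; 71125/180721; -28049/180721]
step 1: x' = x̄ + K·y = [1219301/180721, 2641760/180721, -693860/180721]
step 1: P' = (I − K·H)·P̄ = [5954474/180721 11745949/180721 -2323613/180721; 11745949/180721 23705273/180721 -4731373/180721; -2323613/180721 -4731373/180721 2429604/180721]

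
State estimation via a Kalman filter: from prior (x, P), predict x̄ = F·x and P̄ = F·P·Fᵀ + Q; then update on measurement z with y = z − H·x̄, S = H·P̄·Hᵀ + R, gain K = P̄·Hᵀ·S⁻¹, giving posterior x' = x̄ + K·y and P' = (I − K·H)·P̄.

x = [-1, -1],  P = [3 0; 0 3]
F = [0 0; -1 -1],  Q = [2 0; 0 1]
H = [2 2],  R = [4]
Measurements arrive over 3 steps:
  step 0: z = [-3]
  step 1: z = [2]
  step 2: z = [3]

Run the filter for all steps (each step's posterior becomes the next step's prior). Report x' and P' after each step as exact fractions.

step 0: x̄ = F·x = [0, 2]
step 0: P̄ = F·P·Fᵀ + Q = [2 0; 0 7]
step 0: y = z − H·x̄ = [-7]
step 0: S = H·P̄·Hᵀ + R = [40]
step 0: K = P̄·Hᵀ·S⁻¹ = [1/10; 7/20]
step 0: x' = x̄ + K·y = [-7/10, -9/20]
step 0: P' = (I − K·H)·P̄ = [8/5 -7/5; -7/5 21/10]
step 1: x̄ = F·x = [0, 23/20]
step 1: P̄ = F·P·Fᵀ + Q = [2 0; 0 19/10]
step 1: y = z − H·x̄ = [-3/10]
step 1: S = H·P̄·Hᵀ + R = [98/5]
step 1: K = P̄·Hᵀ·S⁻¹ = [10/49; 19/98]
step 1: x' = x̄ + K·y = [-3/49, 107/98]
step 1: P' = (I − K·H)·P̄ = [58/49 -38/49; -38/49 57/49]
step 2: x̄ = F·x = [0, -101/98]
step 2: P̄ = F·P·Fᵀ + Q = [2 0; 0 88/49]
step 2: y = z − H·x̄ = [248/49]
step 2: S = H·P̄·Hᵀ + R = [940/49]
step 2: K = P̄·Hᵀ·S⁻¹ = [49/235; 44/235]
step 2: x' = x̄ + K·y = [248/235, -39/470]
step 2: P' = (I − K·H)·P̄ = [274/235 -176/235; -176/235 264/235]

step 0: x' = [-7/10, -9/20], P' = [8/5 -7/5; -7/5 21/10]
step 1: x' = [-3/49, 107/98], P' = [58/49 -38/49; -38/49 57/49]
step 2: x' = [248/235, -39/470], P' = [274/235 -176/235; -176/235 264/235]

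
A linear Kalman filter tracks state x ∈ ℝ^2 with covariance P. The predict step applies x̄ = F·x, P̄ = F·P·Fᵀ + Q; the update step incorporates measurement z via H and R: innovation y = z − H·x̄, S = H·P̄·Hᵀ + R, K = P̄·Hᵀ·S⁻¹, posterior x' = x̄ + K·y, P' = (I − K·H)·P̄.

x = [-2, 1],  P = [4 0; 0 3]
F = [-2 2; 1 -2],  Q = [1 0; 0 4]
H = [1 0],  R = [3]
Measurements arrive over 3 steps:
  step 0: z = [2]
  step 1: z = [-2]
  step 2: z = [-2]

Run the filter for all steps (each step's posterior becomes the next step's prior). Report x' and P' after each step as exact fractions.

step 0: x' = [19/8, -3/2], P' = [87/32 -15/8; -15/8 15/2]
step 1: x' = [-1096/479, 427/479], P' = [1365/479 -2241/958; -2241/958 3743/479]
step 2: x' = [-12653/7828, 19175/7828], P' = [89625/31312 -73275/31312; -73275/31312 240705/31312]

step 0: x̄ = F·x = [6, -4]
step 0: P̄ = F·P·Fᵀ + Q = [29 -20; -20 20]
step 0: y = z − H·x̄ = [-4]
step 0: S = H·P̄·Hᵀ + R = [32]
step 0: K = P̄·Hᵀ·S⁻¹ = [29/32; -5/8]
step 0: x' = x̄ + K·y = [19/8, -3/2]
step 0: P' = (I − K·H)·P̄ = [87/32 -15/8; -15/8 15/2]
step 1: x̄ = F·x = [-31/4, 43/8]
step 1: P̄ = F·P·Fᵀ + Q = [455/8 -747/16; -747/16 1415/32]
step 1: y = z − H·x̄ = [23/4]
step 1: S = H·P̄·Hᵀ + R = [479/8]
step 1: K = P̄·Hᵀ·S⁻¹ = [455/479; -747/958]
step 1: x' = x̄ + K·y = [-1096/479, 427/479]
step 1: P' = (I − K·H)·P̄ = [1365/479 -2241/958; -2241/958 3743/479]
step 2: x̄ = F·x = [3046/479, -1950/479]
step 2: P̄ = F·P·Fᵀ + Q = [29875/479 -24425/479; -24425/479 22735/479]
step 2: y = z − H·x̄ = [-4004/479]
step 2: S = H·P̄·Hᵀ + R = [31312/479]
step 2: K = P̄·Hᵀ·S⁻¹ = [29875/31312; -24425/31312]
step 2: x' = x̄ + K·y = [-12653/7828, 19175/7828]
step 2: P' = (I − K·H)·P̄ = [89625/31312 -73275/31312; -73275/31312 240705/31312]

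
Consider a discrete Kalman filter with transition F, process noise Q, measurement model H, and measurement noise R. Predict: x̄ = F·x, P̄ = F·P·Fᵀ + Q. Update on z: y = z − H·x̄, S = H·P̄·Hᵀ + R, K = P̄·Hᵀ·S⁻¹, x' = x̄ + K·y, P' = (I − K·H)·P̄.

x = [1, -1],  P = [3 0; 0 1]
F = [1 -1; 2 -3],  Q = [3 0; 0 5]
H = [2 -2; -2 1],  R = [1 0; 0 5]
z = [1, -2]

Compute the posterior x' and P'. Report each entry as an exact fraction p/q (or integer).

x' = [1127/727, 805/727]
P' = [2156/727 2267/727; 2267/727 2554/727]

x̄ = F·x = [2, 5]
P̄ = F·P·Fᵀ + Q = [7 9; 9 26]
y = z − H·x̄ = [7, -3]
S = H·P̄·Hᵀ + R = [61 -26; -26 23]
K = P̄·Hᵀ·S⁻¹ = [-222/727 -409/727; -574/727 -396/727]
x' = x̄ + K·y = [1127/727, 805/727]
P' = (I − K·H)·P̄ = [2156/727 2267/727; 2267/727 2554/727]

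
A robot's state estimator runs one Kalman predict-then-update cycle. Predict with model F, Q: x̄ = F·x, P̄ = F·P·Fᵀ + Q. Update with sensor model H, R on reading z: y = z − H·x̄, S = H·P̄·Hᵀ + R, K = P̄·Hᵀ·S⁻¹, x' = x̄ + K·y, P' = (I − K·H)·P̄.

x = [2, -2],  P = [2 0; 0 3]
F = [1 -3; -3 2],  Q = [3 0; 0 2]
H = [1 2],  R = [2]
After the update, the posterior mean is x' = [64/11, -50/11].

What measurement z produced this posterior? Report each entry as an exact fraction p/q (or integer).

z = [-3]

x̄ = F·x = [8, -10]
P̄ = F·P·Fᵀ + Q = [32 -24; -24 32]
S = H·P̄·Hᵀ + R = [66]
K = P̄·Hᵀ·S⁻¹ = [-8/33; 20/33]
x' − x̄ = [-24/11, 60/11] = K·y
y = (KᵀK)⁻¹·Kᵀ·(x' − x̄) = [9]
z = y + H·x̄ = [9] + [-12] = [-3]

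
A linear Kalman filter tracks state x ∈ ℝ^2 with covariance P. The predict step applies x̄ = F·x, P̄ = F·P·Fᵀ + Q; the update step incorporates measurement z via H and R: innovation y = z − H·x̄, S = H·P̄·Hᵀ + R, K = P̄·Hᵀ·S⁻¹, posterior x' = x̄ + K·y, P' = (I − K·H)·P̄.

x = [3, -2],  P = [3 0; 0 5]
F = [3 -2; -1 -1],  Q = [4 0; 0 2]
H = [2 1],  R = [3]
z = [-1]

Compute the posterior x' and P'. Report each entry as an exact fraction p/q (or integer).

x̄ = F·x = [13, -1]
P̄ = F·P·Fᵀ + Q = [51 1; 1 10]
y = z − H·x̄ = [-26]
S = H·P̄·Hᵀ + R = [221]
K = P̄·Hᵀ·S⁻¹ = [103/221; 12/221]
x' = x̄ + K·y = [15/17, -41/17]
P' = (I − K·H)·P̄ = [662/221 -1015/221; -1015/221 2066/221]

x' = [15/17, -41/17]
P' = [662/221 -1015/221; -1015/221 2066/221]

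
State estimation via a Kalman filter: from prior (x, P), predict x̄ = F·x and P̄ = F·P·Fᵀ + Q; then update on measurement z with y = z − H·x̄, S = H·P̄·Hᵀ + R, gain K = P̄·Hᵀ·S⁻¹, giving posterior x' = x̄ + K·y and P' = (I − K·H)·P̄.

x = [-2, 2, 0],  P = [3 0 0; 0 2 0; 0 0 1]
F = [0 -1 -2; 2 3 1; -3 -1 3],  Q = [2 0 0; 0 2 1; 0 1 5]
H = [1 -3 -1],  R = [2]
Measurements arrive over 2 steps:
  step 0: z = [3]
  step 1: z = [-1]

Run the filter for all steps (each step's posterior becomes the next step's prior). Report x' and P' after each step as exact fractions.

step 0: x̄ = F·x = [-2, 2, 4]
step 0: P̄ = F·P·Fᵀ + Q = [8 -8 -4; -8 33 -20; -4 -20 43]
step 0: y = z − H·x̄ = [15]
step 0: S = H·P̄·Hᵀ + R = [286]
step 0: K = P̄·Hᵀ·S⁻¹ = [18/143; -87/286; 1/22]
step 0: x' = x̄ + K·y = [-16/143, -733/286, 103/22]
step 0: P' = (I − K·H)·P̄ = [496/143 422/143 -62/11; 422/143 1869/286 -353/22; -62/11 -353/22 933/22]
step 1: x̄ = F·x = [-1945/286, -42/13, 2423/143]
step 1: P̄ = F·P·Fᵀ + Q = [32601/286 319/13 -36728/143; 319/13 438/13 -1169/13; -36728/143 -1169/13 91501/143]
step 1: y = z − H·x̄ = [3733/286]
step 1: S = H·P̄·Hᵀ + R = [253395/286]
step 1: K = P̄·Hᵀ·S⁻¹ = [85003/253395; 1276/84465; -59768/84465]
step 1: x' = x̄ + K·y = [-613766/253395, -256232/84465, 651061/84465]
step 1: P' = (I − K·H)·P̄ = [3620351/253395 1693397/84465 -3930076/84465; 1693397/84465 942914/28155 -2265127/28155; -3930076/84465 -2265127/28155 5525201/28155]

step 0: x' = [-16/143, -733/286, 103/22], P' = [496/143 422/143 -62/11; 422/143 1869/286 -353/22; -62/11 -353/22 933/22]
step 1: x' = [-613766/253395, -256232/84465, 651061/84465], P' = [3620351/253395 1693397/84465 -3930076/84465; 1693397/84465 942914/28155 -2265127/28155; -3930076/84465 -2265127/28155 5525201/28155]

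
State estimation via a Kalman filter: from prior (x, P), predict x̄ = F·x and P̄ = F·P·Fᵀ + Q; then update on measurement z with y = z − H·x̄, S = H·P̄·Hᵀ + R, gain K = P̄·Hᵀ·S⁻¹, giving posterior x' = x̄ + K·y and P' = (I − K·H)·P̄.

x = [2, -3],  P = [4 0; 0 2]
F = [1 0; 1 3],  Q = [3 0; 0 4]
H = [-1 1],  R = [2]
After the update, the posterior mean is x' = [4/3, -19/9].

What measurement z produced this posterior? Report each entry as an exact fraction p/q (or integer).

x̄ = F·x = [2, -7]
P̄ = F·P·Fᵀ + Q = [7 4; 4 26]
S = H·P̄·Hᵀ + R = [27]
K = P̄·Hᵀ·S⁻¹ = [-1/9; 22/27]
x' − x̄ = [-2/3, 44/9] = K·y
y = (KᵀK)⁻¹·Kᵀ·(x' − x̄) = [6]
z = y + H·x̄ = [6] + [-9] = [-3]

z = [-3]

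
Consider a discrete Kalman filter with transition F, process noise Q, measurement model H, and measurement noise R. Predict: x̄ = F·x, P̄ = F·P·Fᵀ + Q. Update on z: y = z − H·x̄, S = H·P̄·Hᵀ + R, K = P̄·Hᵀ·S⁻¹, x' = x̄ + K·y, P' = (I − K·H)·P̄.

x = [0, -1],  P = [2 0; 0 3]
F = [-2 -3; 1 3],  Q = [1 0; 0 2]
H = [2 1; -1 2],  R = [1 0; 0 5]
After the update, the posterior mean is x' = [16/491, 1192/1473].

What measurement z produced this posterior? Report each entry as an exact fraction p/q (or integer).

z = [1, 2]

x̄ = F·x = [3, -3]
P̄ = F·P·Fᵀ + Q = [36 -31; -31 31]
S = H·P̄·Hᵀ + R = [52 -103; -103 289]
K = P̄·Hᵀ·S⁻¹ = [195/491 -97/491; 620/4419 1643/4419]
x' − x̄ = [-1457/491, 5611/1473] = K·y
y = (KᵀK)⁻¹·Kᵀ·(x' − x̄) = [-2, 11]
z = y + H·x̄ = [-2, 11] + [3, -9] = [1, 2]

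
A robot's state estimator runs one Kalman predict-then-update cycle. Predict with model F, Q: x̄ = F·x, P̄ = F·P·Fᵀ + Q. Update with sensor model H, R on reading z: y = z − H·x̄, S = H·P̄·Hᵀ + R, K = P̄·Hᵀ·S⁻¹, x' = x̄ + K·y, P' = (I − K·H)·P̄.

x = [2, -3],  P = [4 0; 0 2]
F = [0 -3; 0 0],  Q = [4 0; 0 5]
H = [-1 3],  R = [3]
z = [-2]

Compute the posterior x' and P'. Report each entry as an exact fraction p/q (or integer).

x' = [34/5, 3/2]
P' = [528/35 33/7; 33/7 25/14]

x̄ = F·x = [9, 0]
P̄ = F·P·Fᵀ + Q = [22 0; 0 5]
y = z − H·x̄ = [7]
S = H·P̄·Hᵀ + R = [70]
K = P̄·Hᵀ·S⁻¹ = [-11/35; 3/14]
x' = x̄ + K·y = [34/5, 3/2]
P' = (I − K·H)·P̄ = [528/35 33/7; 33/7 25/14]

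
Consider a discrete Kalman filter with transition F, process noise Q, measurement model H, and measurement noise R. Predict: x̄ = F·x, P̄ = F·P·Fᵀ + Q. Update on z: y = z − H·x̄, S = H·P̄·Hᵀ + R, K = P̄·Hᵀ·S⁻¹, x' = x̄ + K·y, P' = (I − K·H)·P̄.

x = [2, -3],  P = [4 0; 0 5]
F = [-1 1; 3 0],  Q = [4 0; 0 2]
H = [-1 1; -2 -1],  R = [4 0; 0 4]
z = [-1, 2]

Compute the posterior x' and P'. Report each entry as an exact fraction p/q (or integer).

x' = [-1079/1817, -1792/1817]
P' = [1504/1817 -796/1817; -796/1817 3804/1817]

x̄ = F·x = [-5, 6]
P̄ = F·P·Fᵀ + Q = [13 -12; -12 38]
y = z − H·x̄ = [-12, -2]
S = H·P̄·Hᵀ + R = [79 0; 0 46]
K = P̄·Hᵀ·S⁻¹ = [-25/79 -7/23; 50/79 -7/23]
x' = x̄ + K·y = [-1079/1817, -1792/1817]
P' = (I − K·H)·P̄ = [1504/1817 -796/1817; -796/1817 3804/1817]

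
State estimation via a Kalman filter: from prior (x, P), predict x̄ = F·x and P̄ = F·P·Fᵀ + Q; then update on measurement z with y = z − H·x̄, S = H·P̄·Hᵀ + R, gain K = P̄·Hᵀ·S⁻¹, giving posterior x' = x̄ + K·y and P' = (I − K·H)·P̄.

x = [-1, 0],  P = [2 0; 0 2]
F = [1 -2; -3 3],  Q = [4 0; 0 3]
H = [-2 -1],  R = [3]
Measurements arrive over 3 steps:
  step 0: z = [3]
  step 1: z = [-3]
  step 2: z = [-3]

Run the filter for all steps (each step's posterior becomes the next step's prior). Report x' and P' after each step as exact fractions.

step 0: x̄ = F·x = [-1, 3]
step 0: P̄ = F·P·Fᵀ + Q = [14 -18; -18 39]
step 0: y = z − H·x̄ = [4]
step 0: S = H·P̄·Hᵀ + R = [26]
step 0: K = P̄·Hᵀ·S⁻¹ = [-5/13; -3/26]
step 0: x' = x̄ + K·y = [-33/13, 33/13]
step 0: P' = (I − K·H)·P̄ = [132/13 -249/13; -249/13 1005/26]
step 1: x̄ = F·x = [-99/13, 198/13]
step 1: P̄ = F·P·Fᵀ + Q = [3190/13 -5652/13; -5652/13 20463/26]
step 1: y = z − H·x̄ = [-3]
step 1: S = H·P̄·Hᵀ + R = [65/2]
step 1: K = P̄·Hᵀ·S⁻¹ = [-112/65; 33/13]
step 1: x' = x̄ + K·y = [-159/65, 99/13]
step 1: P' = (I − K·H)·P̄ = [9678/65 -3804/13; -3804/13 7509/13]
step 2: x̄ = F·x = [-1149/65, 1962/65]
step 2: P̄ = F·P·Fᵀ + Q = [236198/65 -425484/65; -425484/65 767562/65]
step 2: y = z − H·x̄ = [-531/65]
step 2: S = H·P̄·Hᵀ + R = [10613/65]
step 2: K = P̄·Hᵀ·S⁻¹ = [-46912/10613; 83406/10613]
step 2: x' = x̄ + K·y = [2543187/137969, -4693176/137969]
step 2: P' = (I − K·H)·P̄ = [61206726/137969 -120583884/137969; -120583884/137969 237914934/137969]

step 0: x' = [-33/13, 33/13], P' = [132/13 -249/13; -249/13 1005/26]
step 1: x' = [-159/65, 99/13], P' = [9678/65 -3804/13; -3804/13 7509/13]
step 2: x' = [2543187/137969, -4693176/137969], P' = [61206726/137969 -120583884/137969; -120583884/137969 237914934/137969]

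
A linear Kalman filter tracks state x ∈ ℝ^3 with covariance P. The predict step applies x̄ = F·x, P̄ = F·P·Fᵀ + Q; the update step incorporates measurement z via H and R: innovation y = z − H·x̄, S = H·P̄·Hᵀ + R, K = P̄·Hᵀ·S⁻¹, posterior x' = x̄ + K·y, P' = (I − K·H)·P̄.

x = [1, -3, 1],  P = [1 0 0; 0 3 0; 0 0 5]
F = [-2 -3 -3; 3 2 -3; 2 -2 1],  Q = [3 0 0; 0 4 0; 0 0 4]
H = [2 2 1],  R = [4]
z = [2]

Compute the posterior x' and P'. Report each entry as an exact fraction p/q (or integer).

x̄ = F·x = [4, -6, 9]
P̄ = F·P·Fᵀ + Q = [79 21 -1; 21 70 -21; -1 -21 25]
y = z − H·x̄ = [-3]
S = H·P̄·Hᵀ + R = [705]
K = P̄·Hᵀ·S⁻¹ = [199/705; 161/705; -19/705]
x' = x̄ + K·y = [741/235, -1571/235, 2134/235]
P' = (I − K·H)·P̄ = [16094/705 -17234/705 3076/705; -17234/705 23429/705 -11746/705; 3076/705 -11746/705 17264/705]

x' = [741/235, -1571/235, 2134/235]
P' = [16094/705 -17234/705 3076/705; -17234/705 23429/705 -11746/705; 3076/705 -11746/705 17264/705]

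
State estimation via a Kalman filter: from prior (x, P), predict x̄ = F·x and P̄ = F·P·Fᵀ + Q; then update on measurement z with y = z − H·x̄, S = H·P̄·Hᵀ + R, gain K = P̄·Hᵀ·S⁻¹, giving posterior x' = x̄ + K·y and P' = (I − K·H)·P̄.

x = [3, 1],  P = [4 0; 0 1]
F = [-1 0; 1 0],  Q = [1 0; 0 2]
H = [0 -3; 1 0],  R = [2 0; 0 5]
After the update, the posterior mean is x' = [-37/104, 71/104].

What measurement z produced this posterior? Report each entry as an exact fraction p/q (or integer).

z = [-2, 2]

x̄ = F·x = [-3, 3]
P̄ = F·P·Fᵀ + Q = [5 -4; -4 6]
S = H·P̄·Hᵀ + R = [56 12; 12 10]
K = P̄·Hᵀ·S⁻¹ = [15/104 17/52; -33/104 -1/52]
x' − x̄ = [275/104, -241/104] = K·y
y = (KᵀK)⁻¹·Kᵀ·(x' − x̄) = [7, 5]
z = y + H·x̄ = [7, 5] + [-9, -3] = [-2, 2]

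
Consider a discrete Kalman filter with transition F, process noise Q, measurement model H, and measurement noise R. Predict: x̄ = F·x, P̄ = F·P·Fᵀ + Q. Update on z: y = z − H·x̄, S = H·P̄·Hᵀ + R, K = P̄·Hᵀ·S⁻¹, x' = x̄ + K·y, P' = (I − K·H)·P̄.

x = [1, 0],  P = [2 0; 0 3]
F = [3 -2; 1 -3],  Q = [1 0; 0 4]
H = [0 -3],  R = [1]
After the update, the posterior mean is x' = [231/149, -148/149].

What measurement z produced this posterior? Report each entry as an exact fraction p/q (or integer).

z = [3]

x̄ = F·x = [3, 1]
P̄ = F·P·Fᵀ + Q = [31 24; 24 33]
S = H·P̄·Hᵀ + R = [298]
K = P̄·Hᵀ·S⁻¹ = [-36/149; -99/298]
x' − x̄ = [-216/149, -297/149] = K·y
y = (KᵀK)⁻¹·Kᵀ·(x' − x̄) = [6]
z = y + H·x̄ = [6] + [-3] = [3]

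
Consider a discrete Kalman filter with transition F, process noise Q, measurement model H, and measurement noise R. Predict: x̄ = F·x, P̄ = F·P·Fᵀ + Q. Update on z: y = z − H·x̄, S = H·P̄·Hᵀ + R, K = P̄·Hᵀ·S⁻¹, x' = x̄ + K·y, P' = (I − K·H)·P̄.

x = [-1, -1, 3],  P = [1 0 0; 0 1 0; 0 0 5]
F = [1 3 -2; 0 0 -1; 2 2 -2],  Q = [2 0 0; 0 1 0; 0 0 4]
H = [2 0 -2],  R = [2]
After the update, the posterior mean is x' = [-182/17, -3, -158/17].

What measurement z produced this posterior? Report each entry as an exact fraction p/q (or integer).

z = [-3]

x̄ = F·x = [-10, -3, -10]
P̄ = F·P·Fᵀ + Q = [32 10 28; 10 6 10; 28 10 32]
S = H·P̄·Hᵀ + R = [34]
K = P̄·Hᵀ·S⁻¹ = [4/17; 0; -4/17]
x' − x̄ = [-12/17, 0, 12/17] = K·y
y = (KᵀK)⁻¹·Kᵀ·(x' − x̄) = [-3]
z = y + H·x̄ = [-3] + [0] = [-3]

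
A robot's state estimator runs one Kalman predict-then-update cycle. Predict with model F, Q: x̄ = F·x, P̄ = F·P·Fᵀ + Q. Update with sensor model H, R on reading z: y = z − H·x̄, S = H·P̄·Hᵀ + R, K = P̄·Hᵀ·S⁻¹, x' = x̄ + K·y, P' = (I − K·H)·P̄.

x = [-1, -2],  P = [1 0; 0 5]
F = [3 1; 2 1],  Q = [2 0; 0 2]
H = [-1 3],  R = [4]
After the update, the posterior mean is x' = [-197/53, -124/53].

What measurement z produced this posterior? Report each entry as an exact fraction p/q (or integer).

x̄ = F·x = [-5, -4]
P̄ = F·P·Fᵀ + Q = [16 11; 11 11]
S = H·P̄·Hᵀ + R = [53]
K = P̄·Hᵀ·S⁻¹ = [17/53; 22/53]
x' − x̄ = [68/53, 88/53] = K·y
y = (KᵀK)⁻¹·Kᵀ·(x' − x̄) = [4]
z = y + H·x̄ = [4] + [-7] = [-3]

z = [-3]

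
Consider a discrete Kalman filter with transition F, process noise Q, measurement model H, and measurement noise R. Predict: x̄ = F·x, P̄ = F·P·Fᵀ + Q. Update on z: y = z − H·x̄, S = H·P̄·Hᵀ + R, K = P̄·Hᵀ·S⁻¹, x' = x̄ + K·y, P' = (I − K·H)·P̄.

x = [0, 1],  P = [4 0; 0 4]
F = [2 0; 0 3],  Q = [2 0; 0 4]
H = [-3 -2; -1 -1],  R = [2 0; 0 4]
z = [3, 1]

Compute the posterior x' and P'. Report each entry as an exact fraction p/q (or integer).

x' = [-54/41, 259/533]
P' = [252/41 -360/41; -360/41 6920/533]

x̄ = F·x = [0, 3]
P̄ = F·P·Fᵀ + Q = [18 0; 0 40]
y = z − H·x̄ = [9, 4]
S = H·P̄·Hᵀ + R = [324 134; 134 62]
K = P̄·Hᵀ·S⁻¹ = [-18/41 27/41; 100/533 -560/533]
x' = x̄ + K·y = [-54/41, 259/533]
P' = (I − K·H)·P̄ = [252/41 -360/41; -360/41 6920/533]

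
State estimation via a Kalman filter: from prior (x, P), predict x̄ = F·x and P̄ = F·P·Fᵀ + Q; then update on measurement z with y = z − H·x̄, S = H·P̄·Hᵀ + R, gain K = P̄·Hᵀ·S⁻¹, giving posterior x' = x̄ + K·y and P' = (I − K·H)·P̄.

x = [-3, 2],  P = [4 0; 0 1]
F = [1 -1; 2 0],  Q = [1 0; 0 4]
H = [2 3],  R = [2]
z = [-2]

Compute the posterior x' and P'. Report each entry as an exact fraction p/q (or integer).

x' = [-287/151, 82/151]
P' = [258/151 -160/151; -160/151 132/151]

x̄ = F·x = [-5, -6]
P̄ = F·P·Fᵀ + Q = [6 8; 8 20]
y = z − H·x̄ = [26]
S = H·P̄·Hᵀ + R = [302]
K = P̄·Hᵀ·S⁻¹ = [18/151; 38/151]
x' = x̄ + K·y = [-287/151, 82/151]
P' = (I − K·H)·P̄ = [258/151 -160/151; -160/151 132/151]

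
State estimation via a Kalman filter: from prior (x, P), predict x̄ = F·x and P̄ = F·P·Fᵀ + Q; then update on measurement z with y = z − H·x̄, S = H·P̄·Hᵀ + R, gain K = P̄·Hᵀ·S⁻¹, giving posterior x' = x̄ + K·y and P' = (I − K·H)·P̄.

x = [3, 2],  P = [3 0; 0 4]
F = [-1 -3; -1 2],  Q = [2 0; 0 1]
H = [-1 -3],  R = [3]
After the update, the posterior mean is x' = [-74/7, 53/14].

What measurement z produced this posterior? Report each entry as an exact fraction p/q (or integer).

x̄ = F·x = [-9, 1]
P̄ = F·P·Fᵀ + Q = [41 -21; -21 20]
S = H·P̄·Hᵀ + R = [98]
K = P̄·Hᵀ·S⁻¹ = [11/49; -39/98]
x' − x̄ = [-11/7, 39/14] = K·y
y = (KᵀK)⁻¹·Kᵀ·(x' − x̄) = [-7]
z = y + H·x̄ = [-7] + [6] = [-1]

z = [-1]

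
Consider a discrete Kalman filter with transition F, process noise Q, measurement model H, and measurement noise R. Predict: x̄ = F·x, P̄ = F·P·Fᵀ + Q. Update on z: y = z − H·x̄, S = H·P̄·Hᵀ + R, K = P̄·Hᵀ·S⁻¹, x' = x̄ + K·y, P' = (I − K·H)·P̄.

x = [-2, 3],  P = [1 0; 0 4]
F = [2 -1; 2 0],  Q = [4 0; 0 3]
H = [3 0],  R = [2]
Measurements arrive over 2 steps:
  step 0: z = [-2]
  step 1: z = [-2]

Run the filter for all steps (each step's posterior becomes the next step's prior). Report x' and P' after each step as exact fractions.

step 0: x̄ = F·x = [-7, -4]
step 0: P̄ = F·P·Fᵀ + Q = [12 4; 4 7]
step 0: y = z − H·x̄ = [19]
step 0: S = H·P̄·Hᵀ + R = [110]
step 0: K = P̄·Hᵀ·S⁻¹ = [18/55; 6/55]
step 0: x' = x̄ + K·y = [-43/55, -106/55]
step 0: P' = (I − K·H)·P̄ = [12/55 4/55; 4/55 313/55]
step 1: x̄ = F·x = [4/11, -86/55]
step 1: P̄ = F·P·Fᵀ + Q = [113/11 8/11; 8/11 213/55]
step 1: y = z − H·x̄ = [-34/11]
step 1: S = H·P̄·Hᵀ + R = [1039/11]
step 1: K = P̄·Hᵀ·S⁻¹ = [339/1039; 24/1039]
step 1: x' = x̄ + K·y = [-670/1039, -8494/5195]
step 1: P' = (I − K·H)·P̄ = [226/1039 16/1039; 16/1039 19857/5195]

step 0: x' = [-43/55, -106/55], P' = [12/55 4/55; 4/55 313/55]
step 1: x' = [-670/1039, -8494/5195], P' = [226/1039 16/1039; 16/1039 19857/5195]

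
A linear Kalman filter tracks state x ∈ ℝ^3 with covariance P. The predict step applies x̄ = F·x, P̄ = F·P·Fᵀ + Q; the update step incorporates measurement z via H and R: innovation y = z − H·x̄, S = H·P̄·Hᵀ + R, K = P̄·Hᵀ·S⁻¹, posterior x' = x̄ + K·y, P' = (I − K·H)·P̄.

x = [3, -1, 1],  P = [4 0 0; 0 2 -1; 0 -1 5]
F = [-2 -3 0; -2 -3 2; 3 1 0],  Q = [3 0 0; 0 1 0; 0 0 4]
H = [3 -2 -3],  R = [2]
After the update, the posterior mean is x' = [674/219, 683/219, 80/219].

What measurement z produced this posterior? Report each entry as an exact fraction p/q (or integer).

z = [2]

x̄ = F·x = [-3, -1, 8]
P̄ = F·P·Fᵀ + Q = [37 40 -30; 40 67 -32; -30 -32 42]
S = H·P̄·Hᵀ + R = [657]
K = P̄·Hᵀ·S⁻¹ = [121/657; 82/657; -152/657]
x' − x̄ = [1331/219, 902/219, -1672/219] = K·y
y = (KᵀK)⁻¹·Kᵀ·(x' − x̄) = [33]
z = y + H·x̄ = [33] + [-31] = [2]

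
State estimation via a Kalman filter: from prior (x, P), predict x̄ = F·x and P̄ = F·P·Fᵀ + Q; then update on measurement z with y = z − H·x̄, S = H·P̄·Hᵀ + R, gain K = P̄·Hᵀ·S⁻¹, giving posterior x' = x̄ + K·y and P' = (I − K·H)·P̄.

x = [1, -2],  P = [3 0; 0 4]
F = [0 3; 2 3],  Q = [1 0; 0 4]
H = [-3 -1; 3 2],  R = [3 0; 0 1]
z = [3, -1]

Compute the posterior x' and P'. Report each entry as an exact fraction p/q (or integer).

x̄ = F·x = [-6, -4]
P̄ = F·P·Fᵀ + Q = [37 36; 36 52]
y = z − H·x̄ = [-19, 25]
S = H·P̄·Hᵀ + R = [604 -761; -761 974]
K = P̄·Hᵀ·S⁻¹ = [-783/1835 -267/1835; 5492/9175 6288/9175]
x' = x̄ + K·y = [-2808/1835, 16152/9175]
P' = (I − K·H)·P̄ = [331/367 -2616/1835; -2616/1835 22764/9175]

x' = [-2808/1835, 16152/9175]
P' = [331/367 -2616/1835; -2616/1835 22764/9175]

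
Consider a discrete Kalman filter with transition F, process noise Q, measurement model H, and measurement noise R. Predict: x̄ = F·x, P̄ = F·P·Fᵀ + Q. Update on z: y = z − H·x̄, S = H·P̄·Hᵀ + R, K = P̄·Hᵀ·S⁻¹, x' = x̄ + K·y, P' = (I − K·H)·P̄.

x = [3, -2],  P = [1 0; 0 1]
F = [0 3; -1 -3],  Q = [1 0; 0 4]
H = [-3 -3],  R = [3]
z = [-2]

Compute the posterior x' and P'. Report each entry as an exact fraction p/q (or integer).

x' = [-103/19, 112/19]
P' = [187/19 -186/19; -186/19 191/19]

x̄ = F·x = [-6, 3]
P̄ = F·P·Fᵀ + Q = [10 -9; -9 14]
y = z − H·x̄ = [-11]
S = H·P̄·Hᵀ + R = [57]
K = P̄·Hᵀ·S⁻¹ = [-1/19; -5/19]
x' = x̄ + K·y = [-103/19, 112/19]
P' = (I − K·H)·P̄ = [187/19 -186/19; -186/19 191/19]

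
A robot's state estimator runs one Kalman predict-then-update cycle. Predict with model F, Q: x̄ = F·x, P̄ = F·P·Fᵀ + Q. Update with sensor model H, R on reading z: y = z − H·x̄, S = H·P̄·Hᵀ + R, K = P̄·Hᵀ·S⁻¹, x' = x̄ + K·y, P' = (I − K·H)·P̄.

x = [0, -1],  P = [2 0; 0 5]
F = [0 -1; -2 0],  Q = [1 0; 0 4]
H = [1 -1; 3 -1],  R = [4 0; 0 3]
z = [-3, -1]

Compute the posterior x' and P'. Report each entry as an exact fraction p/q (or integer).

x' = [43/103, 248/103]
P' = [96/103 180/103; 180/103 492/103]

x̄ = F·x = [1, 0]
P̄ = F·P·Fᵀ + Q = [6 0; 0 12]
y = z − H·x̄ = [-4, -4]
S = H·P̄·Hᵀ + R = [22 30; 30 69]
K = P̄·Hᵀ·S⁻¹ = [-21/103 36/103; -78/103 16/103]
x' = x̄ + K·y = [43/103, 248/103]
P' = (I − K·H)·P̄ = [96/103 180/103; 180/103 492/103]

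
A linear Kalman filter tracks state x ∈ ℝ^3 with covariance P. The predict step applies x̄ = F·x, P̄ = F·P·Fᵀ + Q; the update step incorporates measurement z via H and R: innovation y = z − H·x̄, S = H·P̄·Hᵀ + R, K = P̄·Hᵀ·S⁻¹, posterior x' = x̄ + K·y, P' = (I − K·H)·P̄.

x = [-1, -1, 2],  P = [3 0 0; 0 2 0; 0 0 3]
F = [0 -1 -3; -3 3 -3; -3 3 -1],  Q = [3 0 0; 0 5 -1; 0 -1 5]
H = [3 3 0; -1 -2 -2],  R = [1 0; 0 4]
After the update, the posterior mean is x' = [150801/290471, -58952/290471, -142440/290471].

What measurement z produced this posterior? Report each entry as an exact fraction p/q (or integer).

x̄ = F·x = [-5, -6, -2]
P̄ = F·P·Fᵀ + Q = [32 21 3; 21 77 53; 3 53 53]
S = H·P̄·Hᵀ + R = [1360 -1083; -1083 1076]
K = P̄·Hᵀ·S⁻¹ = [84444/290471 63397/290471; 12021/290471 -63758/290471; -52077/290471 -110456/290471]
x' − x̄ = [1603156/290471, 1683874/290471, 438502/290471] = K·y
y = (KᵀK)⁻¹·Kᵀ·(x' − x̄) = [34, -20]
z = y + H·x̄ = [34, -20] + [-33, 21] = [1, 1]

z = [1, 1]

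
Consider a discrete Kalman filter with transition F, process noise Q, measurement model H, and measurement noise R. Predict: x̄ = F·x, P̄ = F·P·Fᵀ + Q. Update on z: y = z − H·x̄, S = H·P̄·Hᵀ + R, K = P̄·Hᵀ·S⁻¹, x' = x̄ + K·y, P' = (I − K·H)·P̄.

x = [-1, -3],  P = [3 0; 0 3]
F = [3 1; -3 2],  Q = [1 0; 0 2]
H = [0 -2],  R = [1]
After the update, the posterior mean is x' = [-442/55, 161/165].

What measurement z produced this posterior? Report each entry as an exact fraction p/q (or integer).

z = [-2]

x̄ = F·x = [-6, -3]
P̄ = F·P·Fᵀ + Q = [31 -21; -21 41]
S = H·P̄·Hᵀ + R = [165]
K = P̄·Hᵀ·S⁻¹ = [14/55; -82/165]
x' − x̄ = [-112/55, 656/165] = K·y
y = (KᵀK)⁻¹·Kᵀ·(x' − x̄) = [-8]
z = y + H·x̄ = [-8] + [6] = [-2]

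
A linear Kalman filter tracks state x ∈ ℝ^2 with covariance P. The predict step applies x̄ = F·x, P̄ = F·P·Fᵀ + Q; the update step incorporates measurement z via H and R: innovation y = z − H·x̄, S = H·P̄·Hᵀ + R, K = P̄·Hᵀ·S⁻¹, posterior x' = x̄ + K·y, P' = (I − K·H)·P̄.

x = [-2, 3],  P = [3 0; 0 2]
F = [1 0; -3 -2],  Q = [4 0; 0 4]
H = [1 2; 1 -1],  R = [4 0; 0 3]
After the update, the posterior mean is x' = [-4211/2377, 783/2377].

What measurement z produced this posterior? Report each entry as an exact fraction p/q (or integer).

x̄ = F·x = [-2, 0]
P̄ = F·P·Fᵀ + Q = [7 -9; -9 39]
S = H·P̄·Hᵀ + R = [131 -80; -80 67]
K = P̄·Hᵀ·S⁻¹ = [543/2377 1216/2377; 783/2377 -768/2377]
x' − x̄ = [543/2377, 783/2377] = K·y
y = (KᵀK)⁻¹·Kᵀ·(x' − x̄) = [1, 0]
z = y + H·x̄ = [1, 0] + [-2, -2] = [-1, -2]

z = [-1, -2]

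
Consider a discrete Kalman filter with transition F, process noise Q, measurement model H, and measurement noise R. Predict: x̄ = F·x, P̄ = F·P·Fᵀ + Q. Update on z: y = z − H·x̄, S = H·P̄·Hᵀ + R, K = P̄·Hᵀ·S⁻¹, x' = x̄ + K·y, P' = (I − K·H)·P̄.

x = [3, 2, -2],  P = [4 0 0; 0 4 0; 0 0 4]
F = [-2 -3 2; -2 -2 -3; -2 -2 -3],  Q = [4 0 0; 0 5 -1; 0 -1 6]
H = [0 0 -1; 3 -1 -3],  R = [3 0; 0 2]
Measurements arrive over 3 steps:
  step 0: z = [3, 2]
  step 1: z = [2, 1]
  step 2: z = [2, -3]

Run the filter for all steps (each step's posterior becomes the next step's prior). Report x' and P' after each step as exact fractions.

step 0: x' = [-107972/25129, -203899/50258, -179577/50258], P' = [153576/25129 179020/25129 88716/25129; 179020/25129 718403/50258 119409/50258; 88716/25129 119409/50258 138111/50258]
step 1: x' = [-276930573/151344028, -1036217433/1210752224, -2239080331/1210752224], P' = [1278664589/189180035 1218910867/151344028 2921233929/756720140; 1218910867/151344028 18868478419/1210752224 3464296761/1210752224; 2921233929/756720140 3464296761/1210752224 17636469303/6053761120]
step 2: x' = [-2824851490844464/804937339860995, -250364576191376/160987467972199, -1589713313171341/804937339860995], P' = [5454750898557493/804937339860995 1300940099979941/160987467972199 3114245495543052/804937339860995; 1300940099979941/160987467972199 2515444970032069/160987467972199 462767811735756/160987467972199; 3114245495543052/804937339860995 462767811735756/160987467972199 2348327657316138/804937339860995]

step 0: x̄ = F·x = [-16, -4, -4]
step 0: P̄ = F·P·Fᵀ + Q = [72 16 16; 16 73 67; 16 67 74]
step 0: y = z − H·x̄ = [-1, 34]
step 0: S = H·P̄·Hᵀ + R = [77 241; 241 1407]
step 0: K = P̄·Hᵀ·S⁻¹ = [-29572/25129 7780/25129; -39803/50258 -1255/50258; -46037/50258 -723/50258]
step 0: x' = x̄ + K·y = [-107972/25129, -203899/50258, -179577/50258]
step 0: P' = (I − K·H)·P̄ = [153576/25129 179020/25129 88716/25129; 179020/25129 718403/50258 119409/50258; 88716/25129 119409/50258 138111/50258]
step 1: x̄ = F·x = [684431/50258, 1378417/50258, 1378417/50258]
step 1: P̄ = F·P·Fᵀ + Q = [9891827/50258 9242669/50258 9242669/50258; 9242669/50258 12022921/50258 11721373/50258; 9242669/50258 11721373/50258 12073179/50258]
step 1: y = z − H·x̄ = [1478933/50258, 3510633/50258]
step 1: S = H·P̄·Hᵀ + R = [12223953/50258 20212903/50258; 20212903/50258 58312673/50258]
step 1: K = P̄·Hᵀ·S⁻¹ = [-973744643/756720140 242859473/756720140; -1154765587/1210752224 -3753947/1210752224; -5878823101/6053761120 -60638709/6053761120]
step 1: x' = x̄ + K·y = [-276930573/151344028, -1036217433/1210752224, -2239080331/1210752224]
step 1: P' = (I − K·H)·P̄ = [1278664589/189180035 1218910867/151344028 2921233929/756720140; 1218910867/151344028 18868478419/1210752224 3464296761/1210752224; 2921233929/756720140 3464296761/1210752224 17636469303/6053761120]
step 2: x̄ = F·x = [3061380805/1210752224, 13220565027/1210752224, 13220565027/1210752224]
step 2: P̄ = F·P·Fᵀ + Q = [1297771956983/6053761120 1244816112833/6053761120 1244816112833/6053761120; 1244816112833/6053761120 1608383405383/6053761120 1572060838663/6053761120; 1244816112833/6053761120 1572060838663/6053761120 1614437166503/6053761120]
step 2: y = z − H·x̄ = [15642069475/1210752224, 40065861021/1210752224]
step 2: S = H·P̄·Hᵀ + R = [1632598449863/6053761120 2680923999673/6053761120; 2680923999673/6053761120 7387151362983/6053761120]
step 2: K = P̄·Hᵀ·S⁻¹ = [-1038081831847684/804937339860995 258407854571809/804937339860995; -154255937245252/160987467972199 -464052649757/160987467972199; -782775885772046/804937339860995 -8042771999019/804937339860995]
step 2: x' = x̄ + K·y = [-2824851490844464/804937339860995, -250364576191376/160987467972199, -1589713313171341/804937339860995]
step 2: P' = (I − K·H)·P̄ = [5454750898557493/804937339860995 1300940099979941/160987467972199 3114245495543052/804937339860995; 1300940099979941/160987467972199 2515444970032069/160987467972199 462767811735756/160987467972199; 3114245495543052/804937339860995 462767811735756/160987467972199 2348327657316138/804937339860995]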